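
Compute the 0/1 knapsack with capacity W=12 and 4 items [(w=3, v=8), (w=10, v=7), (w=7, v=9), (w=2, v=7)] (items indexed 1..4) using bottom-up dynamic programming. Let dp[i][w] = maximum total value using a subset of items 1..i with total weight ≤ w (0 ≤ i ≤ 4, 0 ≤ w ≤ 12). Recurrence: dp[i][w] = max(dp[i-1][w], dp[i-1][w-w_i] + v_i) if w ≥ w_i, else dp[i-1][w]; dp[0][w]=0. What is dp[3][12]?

i\w   0   1   2   3   4   5   6   7   8   9  10  11  12
  0   0   0   0   0   0   0   0   0   0   0   0   0   0
  1   0   0   0   8   8   8   8   8   8   8   8   8   8
  2   0   0   0   8   8   8   8   8   8   8   8   8   8
  3   0   0   0   8   8   8   8   9   9   9  17  17  17
  4   0   0   7   8   8  15  15  15  15  16  17  17  24

17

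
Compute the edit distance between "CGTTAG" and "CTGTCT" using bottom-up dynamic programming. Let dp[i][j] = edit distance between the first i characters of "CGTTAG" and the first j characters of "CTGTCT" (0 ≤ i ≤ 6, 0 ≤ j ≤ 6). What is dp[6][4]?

4

   ''  C  T  G  T  C  T
''  0  1  2  3  4  5  6
 C  1  0  1  2  3  4  5
 G  2  1  1  1  2  3  4
 T  3  2  1  2  1  2  3
 T  4  3  2  2  2  2  2
 A  5  4  3  3  3  3  3
 G  6  5  4  3  4  4  4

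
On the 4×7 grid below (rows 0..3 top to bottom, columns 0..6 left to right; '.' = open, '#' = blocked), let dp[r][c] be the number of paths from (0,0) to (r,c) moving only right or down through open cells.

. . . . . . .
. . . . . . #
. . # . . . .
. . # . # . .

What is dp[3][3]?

r\c   0   1   2   3   4   5   6
  0   1   1   1   1   1   1   1
  1   1   2   3   4   5   6   0
  2   1   3   0   4   9  15  15
  3   1   4   0   4   0  15  30

4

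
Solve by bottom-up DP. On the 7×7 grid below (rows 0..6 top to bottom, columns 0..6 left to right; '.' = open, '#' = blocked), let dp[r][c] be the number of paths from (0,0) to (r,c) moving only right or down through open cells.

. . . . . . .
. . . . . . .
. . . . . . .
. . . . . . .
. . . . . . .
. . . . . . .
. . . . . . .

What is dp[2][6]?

28

r\c   0   1   2   3   4   5   6
  0   1   1   1   1   1   1   1
  1   1   2   3   4   5   6   7
  2   1   3   6  10  15  21  28
  3   1   4  10  20  35  56  84
  4   1   5  15  35  70 126 210
  5   1   6  21  56 126 252 462
  6   1   7  28  84 210 462 924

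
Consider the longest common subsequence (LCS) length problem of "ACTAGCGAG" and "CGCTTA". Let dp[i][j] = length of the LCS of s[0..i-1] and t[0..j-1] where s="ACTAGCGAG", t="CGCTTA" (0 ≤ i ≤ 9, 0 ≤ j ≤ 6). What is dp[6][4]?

3

   ''  C  G  C  T  T  A
''  0  0  0  0  0  0  0
 A  0  0  0  0  0  0  1
 C  0  1  1  1  1  1  1
 T  0  1  1  1  2  2  2
 A  0  1  1  1  2  2  3
 G  0  1  2  2  2  2  3
 C  0  1  2  3  3  3  3
 G  0  1  2  3  3  3  3
 A  0  1  2  3  3  3  4
 G  0  1  2  3  3  3  4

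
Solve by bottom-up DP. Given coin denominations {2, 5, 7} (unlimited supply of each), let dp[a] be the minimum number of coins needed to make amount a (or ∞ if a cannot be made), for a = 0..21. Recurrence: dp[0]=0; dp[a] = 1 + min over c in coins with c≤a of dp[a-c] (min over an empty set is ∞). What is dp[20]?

4

 a  0  1  2  3  4  5  6  7  8  9 10 11 12 13 14 15 16 17 18 19 20 21
dp  0  -  1  -  2  1  3  1  4  2  2  3  2  4  2  3  3  3  4  3  4  3
(- denotes ∞ / unreachable)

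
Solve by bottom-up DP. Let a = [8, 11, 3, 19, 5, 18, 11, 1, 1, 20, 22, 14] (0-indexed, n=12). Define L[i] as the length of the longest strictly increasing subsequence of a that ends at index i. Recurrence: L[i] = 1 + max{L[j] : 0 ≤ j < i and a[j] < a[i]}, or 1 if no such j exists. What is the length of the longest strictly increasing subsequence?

   i    0    1    2    3    4    5    6    7    8    9   10   11
a[i]    8   11    3   19    5   18   11    1    1   20   22   14
L[i]    1    2    1    3    2    3    3    1    1    4    5    4

5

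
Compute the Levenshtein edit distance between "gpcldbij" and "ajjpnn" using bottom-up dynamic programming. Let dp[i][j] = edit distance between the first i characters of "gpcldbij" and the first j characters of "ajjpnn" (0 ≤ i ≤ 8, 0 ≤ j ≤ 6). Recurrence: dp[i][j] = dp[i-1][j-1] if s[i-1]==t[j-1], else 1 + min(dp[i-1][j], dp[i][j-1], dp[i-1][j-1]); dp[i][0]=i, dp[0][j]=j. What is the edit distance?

8

   ''  a  j  j  p  n  n
''  0  1  2  3  4  5  6
 g  1  1  2  3  4  5  6
 p  2  2  2  3  3  4  5
 c  3  3  3  3  4  4  5
 l  4  4  4  4  4  5  5
 d  5  5  5  5  5  5  6
 b  6  6  6  6  6  6  6
 i  7  7  7  7  7  7  7
 j  8  8  7  7  8  8  8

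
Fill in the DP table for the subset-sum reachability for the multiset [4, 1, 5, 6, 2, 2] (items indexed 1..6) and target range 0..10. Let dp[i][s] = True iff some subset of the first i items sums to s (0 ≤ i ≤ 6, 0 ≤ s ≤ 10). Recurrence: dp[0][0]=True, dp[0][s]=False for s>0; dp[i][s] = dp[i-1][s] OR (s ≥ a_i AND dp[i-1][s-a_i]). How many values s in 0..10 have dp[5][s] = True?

11

i\s   0   1   2   3   4   5   6   7   8   9  10
  0   T   F   F   F   F   F   F   F   F   F   F
  1   T   F   F   F   T   F   F   F   F   F   F
  2   T   T   F   F   T   T   F   F   F   F   F
  3   T   T   F   F   T   T   T   F   F   T   T
  4   T   T   F   F   T   T   T   T   F   T   T
  5   T   T   T   T   T   T   T   T   T   T   T
  6   T   T   T   T   T   T   T   T   T   T   T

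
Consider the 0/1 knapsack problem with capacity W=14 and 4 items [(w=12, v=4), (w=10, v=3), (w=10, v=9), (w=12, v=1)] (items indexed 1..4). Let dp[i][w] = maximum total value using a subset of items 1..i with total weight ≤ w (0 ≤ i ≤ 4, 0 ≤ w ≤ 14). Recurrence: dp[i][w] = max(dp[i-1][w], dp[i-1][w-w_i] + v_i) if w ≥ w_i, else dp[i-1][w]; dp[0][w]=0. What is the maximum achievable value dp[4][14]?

9

i\w   0   1   2   3   4   5   6   7   8   9  10  11  12  13  14
  0   0   0   0   0   0   0   0   0   0   0   0   0   0   0   0
  1   0   0   0   0   0   0   0   0   0   0   0   0   4   4   4
  2   0   0   0   0   0   0   0   0   0   0   3   3   4   4   4
  3   0   0   0   0   0   0   0   0   0   0   9   9   9   9   9
  4   0   0   0   0   0   0   0   0   0   0   9   9   9   9   9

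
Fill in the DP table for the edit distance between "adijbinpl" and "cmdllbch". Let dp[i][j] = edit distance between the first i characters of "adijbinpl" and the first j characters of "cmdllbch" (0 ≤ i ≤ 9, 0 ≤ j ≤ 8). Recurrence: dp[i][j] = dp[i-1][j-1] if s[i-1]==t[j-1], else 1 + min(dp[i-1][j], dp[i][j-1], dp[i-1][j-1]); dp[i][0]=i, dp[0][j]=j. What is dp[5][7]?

   ''  c  m  d  l  l  b  c  h
''  0  1  2  3  4  5  6  7  8
 a  1  1  2  3  4  5  6  7  8
 d  2  2  2  2  3  4  5  6  7
 i  3  3  3  3  3  4  5  6  7
 j  4  4  4  4  4  4  5  6  7
 b  5  5  5  5  5  5  4  5  6
 i  6  6  6  6  6  6  5  5  6
 n  7  7  7  7  7  7  6  6  6
 p  8  8  8  8  8  8  7  7  7
 l  9  9  9  9  8  8  8  8  8

5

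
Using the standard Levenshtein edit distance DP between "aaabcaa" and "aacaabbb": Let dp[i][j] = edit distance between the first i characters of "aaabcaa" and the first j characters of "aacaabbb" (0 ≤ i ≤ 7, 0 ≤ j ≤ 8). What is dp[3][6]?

3

   ''  a  a  c  a  a  b  b  b
''  0  1  2  3  4  5  6  7  8
 a  1  0  1  2  3  4  5  6  7
 a  2  1  0  1  2  3  4  5  6
 a  3  2  1  1  1  2  3  4  5
 b  4  3  2  2  2  2  2  3  4
 c  5  4  3  2  3  3  3  3  4
 a  6  5  4  3  2  3  4  4  4
 a  7  6  5  4  3  2  3  4  5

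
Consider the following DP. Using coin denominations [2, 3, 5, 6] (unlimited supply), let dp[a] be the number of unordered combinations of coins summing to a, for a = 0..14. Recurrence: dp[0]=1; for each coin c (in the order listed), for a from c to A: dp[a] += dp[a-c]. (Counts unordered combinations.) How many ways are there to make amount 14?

after  coin     0     1     2     3     4     5     6     7     8     9    10    11    12    13    14
          2     1     0     1     0     1     0     1     0     1     0     1     0     1     0     1
          3     1     0     1     1     1     1     2     1     2     2     2     2     3     2     3
          5     1     0     1     1     1     2     2     2     3     3     4     4     5     5     6
          6     1     0     1     1     1     2     3     2     4     4     5     6     8     7    10

10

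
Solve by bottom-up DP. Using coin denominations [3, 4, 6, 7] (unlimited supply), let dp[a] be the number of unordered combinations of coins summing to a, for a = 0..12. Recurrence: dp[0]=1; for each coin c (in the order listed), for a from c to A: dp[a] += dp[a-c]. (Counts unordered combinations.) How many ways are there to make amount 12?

4

after  coin     0     1     2     3     4     5     6     7     8     9    10    11    12
          3     1     0     0     1     0     0     1     0     0     1     0     0     1
          4     1     0     0     1     1     0     1     1     1     1     1     1     2
          6     1     0     0     1     1     0     2     1     1     2     2     1     4
          7     1     0     0     1     1     0     2     2     1     2     3     2     4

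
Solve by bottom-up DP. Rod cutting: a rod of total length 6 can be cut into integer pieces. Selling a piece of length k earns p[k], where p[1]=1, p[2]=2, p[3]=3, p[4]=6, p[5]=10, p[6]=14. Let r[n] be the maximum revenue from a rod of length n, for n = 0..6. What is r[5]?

10

   n    0    1    2    3    4    5    6
r[n]    0    1    2    3    6   10   14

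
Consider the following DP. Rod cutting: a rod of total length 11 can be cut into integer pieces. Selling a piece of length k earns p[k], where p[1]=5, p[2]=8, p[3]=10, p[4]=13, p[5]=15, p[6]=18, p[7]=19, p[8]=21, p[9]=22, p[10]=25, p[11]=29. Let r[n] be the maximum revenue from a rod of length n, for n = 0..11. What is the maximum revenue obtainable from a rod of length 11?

   n    0    1    2    3    4    5    6    7    8    9   10   11
r[n]    0    5   10   15   20   25   30   35   40   45   50   55

55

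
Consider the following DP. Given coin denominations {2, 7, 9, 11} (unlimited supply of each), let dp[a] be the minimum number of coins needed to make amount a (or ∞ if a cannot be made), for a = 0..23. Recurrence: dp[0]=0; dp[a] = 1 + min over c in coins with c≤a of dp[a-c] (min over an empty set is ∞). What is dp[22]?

2

 a  0  1  2  3  4  5  6  7  8  9 10 11 12 13 14 15 16 17 18 19 20 21 22 23
dp  0  -  1  -  2  -  3  1  4  1  5  1  6  2  2  3  2  4  2  5  2  3  2  3
(- denotes ∞ / unreachable)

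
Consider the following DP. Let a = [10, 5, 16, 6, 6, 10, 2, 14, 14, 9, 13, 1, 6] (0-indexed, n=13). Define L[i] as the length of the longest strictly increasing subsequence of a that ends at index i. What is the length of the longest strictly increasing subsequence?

4

   i    0    1    2    3    4    5    6    7    8    9   10   11   12
a[i]   10    5   16    6    6   10    2   14   14    9   13    1    6
L[i]    1    1    2    2    2    3    1    4    4    3    4    1    2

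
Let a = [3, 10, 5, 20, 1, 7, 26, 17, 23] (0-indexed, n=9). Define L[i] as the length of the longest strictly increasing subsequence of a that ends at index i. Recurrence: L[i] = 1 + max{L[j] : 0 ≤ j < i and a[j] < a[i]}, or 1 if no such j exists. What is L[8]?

   i    0    1    2    3    4    5    6    7    8
a[i]    3   10    5   20    1    7   26   17   23
L[i]    1    2    2    3    1    3    4    4    5

5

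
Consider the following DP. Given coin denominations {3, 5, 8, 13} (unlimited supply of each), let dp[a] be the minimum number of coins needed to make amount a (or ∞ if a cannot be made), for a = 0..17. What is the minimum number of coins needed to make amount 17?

 a  0  1  2  3  4  5  6  7  8  9 10 11 12 13 14 15 16 17
dp  0  -  -  1  -  1  2  -  1  3  2  2  4  1  3  3  2  4
(- denotes ∞ / unreachable)

4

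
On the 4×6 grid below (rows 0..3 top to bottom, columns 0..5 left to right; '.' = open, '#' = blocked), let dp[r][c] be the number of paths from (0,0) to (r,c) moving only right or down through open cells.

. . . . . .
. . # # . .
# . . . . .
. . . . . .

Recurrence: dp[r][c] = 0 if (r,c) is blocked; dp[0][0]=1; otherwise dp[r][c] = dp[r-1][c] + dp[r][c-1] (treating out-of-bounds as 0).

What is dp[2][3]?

r\c   0   1   2   3   4   5
  0   1   1   1   1   1   1
  1   1   2   0   0   1   2
  2   0   2   2   2   3   5
  3   0   2   4   6   9  14

2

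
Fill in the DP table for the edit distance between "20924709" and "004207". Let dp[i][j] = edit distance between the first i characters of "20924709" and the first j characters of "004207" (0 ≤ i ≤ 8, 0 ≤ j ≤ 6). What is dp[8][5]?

   ''  0  0  4  2  0  7
''  0  1  2  3  4  5  6
 2  1  1  2  3  3  4  5
 0  2  1  1  2  3  3  4
 9  3  2  2  2  3  4  4
 2  4  3  3  3  2  3  4
 4  5  4  4  3  3  3  4
 7  6  5  5  4  4  4  3
 0  7  6  5  5  5  4  4
 9  8  7  6  6  6  5  5

5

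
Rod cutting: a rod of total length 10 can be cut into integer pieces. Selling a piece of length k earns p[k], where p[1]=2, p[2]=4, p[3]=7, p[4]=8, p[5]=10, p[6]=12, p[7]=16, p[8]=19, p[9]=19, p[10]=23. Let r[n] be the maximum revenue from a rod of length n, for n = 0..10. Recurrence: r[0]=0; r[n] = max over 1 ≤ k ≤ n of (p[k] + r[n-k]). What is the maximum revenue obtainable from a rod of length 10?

   n    0    1    2    3    4    5    6    7    8    9   10
r[n]    0    2    4    7    9   11   14   16   19   21   23

23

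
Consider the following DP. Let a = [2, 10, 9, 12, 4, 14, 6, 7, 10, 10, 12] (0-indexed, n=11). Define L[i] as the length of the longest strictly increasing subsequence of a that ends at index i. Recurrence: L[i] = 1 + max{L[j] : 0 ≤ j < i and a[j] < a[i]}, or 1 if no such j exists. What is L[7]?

   i    0    1    2    3    4    5    6    7    8    9   10
a[i]    2   10    9   12    4   14    6    7   10   10   12
L[i]    1    2    2    3    2    4    3    4    5    5    6

4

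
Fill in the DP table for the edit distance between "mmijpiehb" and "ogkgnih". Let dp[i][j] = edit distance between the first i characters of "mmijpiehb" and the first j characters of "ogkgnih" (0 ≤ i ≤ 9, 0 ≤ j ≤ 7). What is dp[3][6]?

5

   ''  o  g  k  g  n  i  h
''  0  1  2  3  4  5  6  7
 m  1  1  2  3  4  5  6  7
 m  2  2  2  3  4  5  6  7
 i  3  3  3  3  4  5  5  6
 j  4  4  4  4  4  5  6  6
 p  5  5  5  5  5  5  6  7
 i  6  6  6  6  6  6  5  6
 e  7  7  7  7  7  7  6  6
 h  8  8  8  8  8  8  7  6
 b  9  9  9  9  9  9  8  7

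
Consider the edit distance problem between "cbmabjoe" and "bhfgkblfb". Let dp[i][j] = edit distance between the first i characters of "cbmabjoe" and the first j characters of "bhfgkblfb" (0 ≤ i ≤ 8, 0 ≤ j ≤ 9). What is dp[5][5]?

5

   ''  b  h  f  g  k  b  l  f  b
''  0  1  2  3  4  5  6  7  8  9
 c  1  1  2  3  4  5  6  7  8  9
 b  2  1  2  3  4  5  5  6  7  8
 m  3  2  2  3  4  5  6  6  7  8
 a  4  3  3  3  4  5  6  7  7  8
 b  5  4  4  4  4  5  5  6  7  7
 j  6  5  5  5  5  5  6  6  7  8
 o  7  6  6  6  6  6  6  7  7  8
 e  8  7  7  7  7  7  7  7  8  8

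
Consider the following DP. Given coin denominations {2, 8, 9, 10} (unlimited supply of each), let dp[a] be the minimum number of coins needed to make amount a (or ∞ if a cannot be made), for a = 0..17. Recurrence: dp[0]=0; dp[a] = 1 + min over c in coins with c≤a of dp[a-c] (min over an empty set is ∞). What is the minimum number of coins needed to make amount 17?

 a  0  1  2  3  4  5  6  7  8  9 10 11 12 13 14 15 16 17
dp  0  -  1  -  2  -  3  -  1  1  1  2  2  3  3  4  2  2
(- denotes ∞ / unreachable)

2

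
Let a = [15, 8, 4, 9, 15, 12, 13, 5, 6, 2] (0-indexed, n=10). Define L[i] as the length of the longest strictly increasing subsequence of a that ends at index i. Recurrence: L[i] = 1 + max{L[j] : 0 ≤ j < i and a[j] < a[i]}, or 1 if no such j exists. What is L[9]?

   i    0    1    2    3    4    5    6    7    8    9
a[i]   15    8    4    9   15   12   13    5    6    2
L[i]    1    1    1    2    3    3    4    2    3    1

1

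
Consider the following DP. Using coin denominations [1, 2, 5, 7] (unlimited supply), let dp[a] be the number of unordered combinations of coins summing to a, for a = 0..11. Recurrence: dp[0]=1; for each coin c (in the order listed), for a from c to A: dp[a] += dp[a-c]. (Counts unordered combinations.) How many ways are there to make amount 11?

after  coin     0     1     2     3     4     5     6     7     8     9    10    11
          1     1     1     1     1     1     1     1     1     1     1     1     1
          2     1     1     2     2     3     3     4     4     5     5     6     6
          5     1     1     2     2     3     4     5     6     7     8    10    11
          7     1     1     2     2     3     4     5     7     8    10    12    14

14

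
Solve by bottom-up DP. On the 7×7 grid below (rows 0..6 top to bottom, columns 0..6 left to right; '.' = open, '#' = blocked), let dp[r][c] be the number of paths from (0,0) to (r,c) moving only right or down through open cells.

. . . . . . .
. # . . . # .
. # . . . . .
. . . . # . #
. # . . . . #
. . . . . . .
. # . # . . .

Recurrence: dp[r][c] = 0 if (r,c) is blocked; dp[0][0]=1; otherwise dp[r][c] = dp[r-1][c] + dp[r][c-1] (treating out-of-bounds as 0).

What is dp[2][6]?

7

r\c   0   1   2   3   4   5   6
  0   1   1   1   1   1   1   1
  1   1   0   1   2   3   0   1
  2   1   0   1   3   6   6   7
  3   1   1   2   5   0   6   0
  4   1   0   2   7   7  13   0
  5   1   1   3  10  17  30  30
  6   1   0   3   0  17  47  77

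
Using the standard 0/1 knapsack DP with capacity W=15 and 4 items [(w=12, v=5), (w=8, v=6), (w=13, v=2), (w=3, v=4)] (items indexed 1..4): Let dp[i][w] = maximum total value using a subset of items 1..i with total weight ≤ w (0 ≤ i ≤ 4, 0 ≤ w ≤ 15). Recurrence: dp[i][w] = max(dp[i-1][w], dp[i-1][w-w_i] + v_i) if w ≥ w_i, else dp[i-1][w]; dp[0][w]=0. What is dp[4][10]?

6

i\w   0   1   2   3   4   5   6   7   8   9  10  11  12  13  14  15
  0   0   0   0   0   0   0   0   0   0   0   0   0   0   0   0   0
  1   0   0   0   0   0   0   0   0   0   0   0   0   5   5   5   5
  2   0   0   0   0   0   0   0   0   6   6   6   6   6   6   6   6
  3   0   0   0   0   0   0   0   0   6   6   6   6   6   6   6   6
  4   0   0   0   4   4   4   4   4   6   6   6  10  10  10  10  10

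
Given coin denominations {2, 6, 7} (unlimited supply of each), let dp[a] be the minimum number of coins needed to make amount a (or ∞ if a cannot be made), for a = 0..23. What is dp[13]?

 a  0  1  2  3  4  5  6  7  8  9 10 11 12 13 14 15 16 17 18 19 20 21 22 23
dp  0  -  1  -  2  -  1  1  2  2  3  3  2  2  2  3  3  4  3  3  3  3  4  4
(- denotes ∞ / unreachable)

2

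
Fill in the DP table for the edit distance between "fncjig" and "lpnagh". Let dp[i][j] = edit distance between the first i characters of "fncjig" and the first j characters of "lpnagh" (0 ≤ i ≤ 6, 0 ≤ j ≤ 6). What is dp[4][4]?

   ''  l  p  n  a  g  h
''  0  1  2  3  4  5  6
 f  1  1  2  3  4  5  6
 n  2  2  2  2  3  4  5
 c  3  3  3  3  3  4  5
 j  4  4  4  4  4  4  5
 i  5  5  5  5  5  5  5
 g  6  6  6  6  6  5  6

4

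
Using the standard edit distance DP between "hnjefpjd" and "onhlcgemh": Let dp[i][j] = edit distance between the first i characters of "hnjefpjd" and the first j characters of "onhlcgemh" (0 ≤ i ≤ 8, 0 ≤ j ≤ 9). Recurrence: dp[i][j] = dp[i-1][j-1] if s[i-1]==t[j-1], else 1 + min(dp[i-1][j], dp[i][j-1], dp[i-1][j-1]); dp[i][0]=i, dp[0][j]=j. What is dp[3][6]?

5

   ''  o  n  h  l  c  g  e  m  h
''  0  1  2  3  4  5  6  7  8  9
 h  1  1  2  2  3  4  5  6  7  8
 n  2  2  1  2  3  4  5  6  7  8
 j  3  3  2  2  3  4  5  6  7  8
 e  4  4  3  3  3  4  5  5  6  7
 f  5  5  4  4  4  4  5  6  6  7
 p  6  6  5  5  5  5  5  6  7  7
 j  7  7  6  6  6  6  6  6  7  8
 d  8  8  7  7  7  7  7  7  7  8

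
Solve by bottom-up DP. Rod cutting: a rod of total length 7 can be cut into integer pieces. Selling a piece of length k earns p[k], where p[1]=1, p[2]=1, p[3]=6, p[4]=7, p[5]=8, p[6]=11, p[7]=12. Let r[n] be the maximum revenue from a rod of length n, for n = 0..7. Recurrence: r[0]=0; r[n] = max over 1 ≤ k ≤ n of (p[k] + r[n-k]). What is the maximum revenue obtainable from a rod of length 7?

13

   n    0    1    2    3    4    5    6    7
r[n]    0    1    2    6    7    8   12   13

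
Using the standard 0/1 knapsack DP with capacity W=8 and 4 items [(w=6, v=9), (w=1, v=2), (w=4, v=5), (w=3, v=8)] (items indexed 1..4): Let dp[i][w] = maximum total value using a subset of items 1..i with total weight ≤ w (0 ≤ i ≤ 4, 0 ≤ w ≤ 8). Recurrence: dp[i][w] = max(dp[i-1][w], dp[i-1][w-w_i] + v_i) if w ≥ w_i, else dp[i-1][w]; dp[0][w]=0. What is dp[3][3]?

2

i\w   0   1   2   3   4   5   6   7   8
  0   0   0   0   0   0   0   0   0   0
  1   0   0   0   0   0   0   9   9   9
  2   0   2   2   2   2   2   9  11  11
  3   0   2   2   2   5   7   9  11  11
  4   0   2   2   8  10  10  10  13  15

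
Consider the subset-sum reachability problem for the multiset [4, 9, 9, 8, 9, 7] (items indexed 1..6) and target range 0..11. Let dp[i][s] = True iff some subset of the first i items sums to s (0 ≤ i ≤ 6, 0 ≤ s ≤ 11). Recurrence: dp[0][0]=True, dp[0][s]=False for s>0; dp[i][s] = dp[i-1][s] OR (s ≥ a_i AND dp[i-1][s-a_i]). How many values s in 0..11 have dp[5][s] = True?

i\s   0   1   2   3   4   5   6   7   8   9  10  11
  0   T   F   F   F   F   F   F   F   F   F   F   F
  1   T   F   F   F   T   F   F   F   F   F   F   F
  2   T   F   F   F   T   F   F   F   F   T   F   F
  3   T   F   F   F   T   F   F   F   F   T   F   F
  4   T   F   F   F   T   F   F   F   T   T   F   F
  5   T   F   F   F   T   F   F   F   T   T   F   F
  6   T   F   F   F   T   F   F   T   T   T   F   T

4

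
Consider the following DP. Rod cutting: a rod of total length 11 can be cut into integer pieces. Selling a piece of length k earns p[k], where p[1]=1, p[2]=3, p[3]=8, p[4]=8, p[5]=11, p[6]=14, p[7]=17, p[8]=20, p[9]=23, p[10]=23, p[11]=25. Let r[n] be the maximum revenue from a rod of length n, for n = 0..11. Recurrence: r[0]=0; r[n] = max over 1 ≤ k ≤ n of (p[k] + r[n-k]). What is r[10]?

25

   n    0    1    2    3    4    5    6    7    8    9   10   11
r[n]    0    1    3    8    9   11   16   17   20   24   25   28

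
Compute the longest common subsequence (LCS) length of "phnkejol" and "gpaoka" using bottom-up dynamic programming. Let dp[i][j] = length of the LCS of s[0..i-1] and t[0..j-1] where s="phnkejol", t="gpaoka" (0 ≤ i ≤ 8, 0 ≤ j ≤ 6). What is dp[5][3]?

1

   ''  g  p  a  o  k  a
''  0  0  0  0  0  0  0
 p  0  0  1  1  1  1  1
 h  0  0  1  1  1  1  1
 n  0  0  1  1  1  1  1
 k  0  0  1  1  1  2  2
 e  0  0  1  1  1  2  2
 j  0  0  1  1  1  2  2
 o  0  0  1  1  2  2  2
 l  0  0  1  1  2  2  2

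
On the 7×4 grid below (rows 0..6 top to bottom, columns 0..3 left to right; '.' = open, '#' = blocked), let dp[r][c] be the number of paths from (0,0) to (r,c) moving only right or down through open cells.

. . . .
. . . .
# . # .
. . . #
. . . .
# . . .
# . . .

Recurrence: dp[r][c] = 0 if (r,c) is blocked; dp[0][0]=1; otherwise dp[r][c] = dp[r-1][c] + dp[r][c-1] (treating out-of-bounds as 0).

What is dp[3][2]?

2

r\c   0   1   2   3
  0   1   1   1   1
  1   1   2   3   4
  2   0   2   0   4
  3   0   2   2   0
  4   0   2   4   4
  5   0   2   6  10
  6   0   2   8  18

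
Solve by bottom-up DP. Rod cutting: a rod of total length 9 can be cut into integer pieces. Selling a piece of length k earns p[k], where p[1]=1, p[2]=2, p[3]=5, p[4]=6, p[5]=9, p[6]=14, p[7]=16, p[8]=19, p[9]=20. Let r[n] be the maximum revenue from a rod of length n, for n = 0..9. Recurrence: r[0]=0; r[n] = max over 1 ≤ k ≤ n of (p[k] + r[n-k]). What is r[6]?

14

   n    0    1    2    3    4    5    6    7    8    9
r[n]    0    1    2    5    6    9   14   16   19   20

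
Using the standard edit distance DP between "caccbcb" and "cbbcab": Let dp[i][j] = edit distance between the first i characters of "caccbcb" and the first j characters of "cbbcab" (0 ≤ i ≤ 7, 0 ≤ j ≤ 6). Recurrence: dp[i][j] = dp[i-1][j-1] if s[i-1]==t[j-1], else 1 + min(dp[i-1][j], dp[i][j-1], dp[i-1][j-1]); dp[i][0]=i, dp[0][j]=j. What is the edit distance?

   ''  c  b  b  c  a  b
''  0  1  2  3  4  5  6
 c  1  0  1  2  3  4  5
 a  2  1  1  2  3  3  4
 c  3  2  2  2  2  3  4
 c  4  3  3  3  2  3  4
 b  5  4  3  3  3  3  3
 c  6  5  4  4  3  4  4
 b  7  6  5  4  4  4  4

4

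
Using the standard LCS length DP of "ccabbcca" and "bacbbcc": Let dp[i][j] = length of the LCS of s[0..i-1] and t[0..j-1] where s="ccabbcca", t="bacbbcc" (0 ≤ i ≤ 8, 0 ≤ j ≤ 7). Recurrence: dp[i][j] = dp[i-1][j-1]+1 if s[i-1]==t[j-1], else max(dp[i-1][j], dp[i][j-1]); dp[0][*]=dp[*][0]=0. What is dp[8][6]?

4

   ''  b  a  c  b  b  c  c
''  0  0  0  0  0  0  0  0
 c  0  0  0  1  1  1  1  1
 c  0  0  0  1  1  1  2  2
 a  0  0  1  1  1  1  2  2
 b  0  1  1  1  2  2  2  2
 b  0  1  1  1  2  3  3  3
 c  0  1  1  2  2  3  4  4
 c  0  1  1  2  2  3  4  5
 a  0  1  2  2  2  3  4  5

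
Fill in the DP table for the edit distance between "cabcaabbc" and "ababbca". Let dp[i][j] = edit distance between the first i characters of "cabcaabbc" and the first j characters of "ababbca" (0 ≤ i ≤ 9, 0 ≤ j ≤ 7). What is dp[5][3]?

   ''  a  b  a  b  b  c  a
''  0  1  2  3  4  5  6  7
 c  1  1  2  3  4  5  5  6
 a  2  1  2  2  3  4  5  5
 b  3  2  1  2  2  3  4  5
 c  4  3  2  2  3  3  3  4
 a  5  4  3  2  3  4  4  3
 a  6  5  4  3  3  4  5  4
 b  7  6  5  4  3  3  4  5
 b  8  7  6  5  4  3  4  5
 c  9  8  7  6  5  4  3  4

2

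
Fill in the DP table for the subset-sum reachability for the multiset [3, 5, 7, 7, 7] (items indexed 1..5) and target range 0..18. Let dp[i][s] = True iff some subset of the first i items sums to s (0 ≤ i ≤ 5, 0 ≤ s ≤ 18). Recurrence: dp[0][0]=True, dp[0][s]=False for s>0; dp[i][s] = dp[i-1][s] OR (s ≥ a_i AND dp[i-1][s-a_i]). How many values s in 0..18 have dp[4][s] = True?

i\s   0   1   2   3   4   5   6   7   8   9  10  11  12  13  14  15  16  17  18
  0   T   F   F   F   F   F   F   F   F   F   F   F   F   F   F   F   F   F   F
  1   T   F   F   T   F   F   F   F   F   F   F   F   F   F   F   F   F   F   F
  2   T   F   F   T   F   T   F   F   T   F   F   F   F   F   F   F   F   F   F
  3   T   F   F   T   F   T   F   T   T   F   T   F   T   F   F   T   F   F   F
  4   T   F   F   T   F   T   F   T   T   F   T   F   T   F   T   T   F   T   F
  5   T   F   F   T   F   T   F   T   T   F   T   F   T   F   T   T   F   T   F

10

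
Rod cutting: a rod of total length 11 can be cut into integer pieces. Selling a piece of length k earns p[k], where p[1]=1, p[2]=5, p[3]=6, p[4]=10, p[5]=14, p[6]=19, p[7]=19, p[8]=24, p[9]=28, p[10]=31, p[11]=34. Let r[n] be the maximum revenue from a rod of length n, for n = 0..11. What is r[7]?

   n    0    1    2    3    4    5    6    7    8    9   10   11
r[n]    0    1    5    6   10   14   19   20   24   28   31   34

20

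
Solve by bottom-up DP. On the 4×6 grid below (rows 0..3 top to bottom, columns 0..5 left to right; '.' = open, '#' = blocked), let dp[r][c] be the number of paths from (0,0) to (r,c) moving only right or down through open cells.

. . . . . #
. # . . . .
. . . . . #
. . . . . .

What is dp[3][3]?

r\c   0   1   2   3   4   5
  0   1   1   1   1   1   0
  1   1   0   1   2   3   3
  2   1   1   2   4   7   0
  3   1   2   4   8  15  15

8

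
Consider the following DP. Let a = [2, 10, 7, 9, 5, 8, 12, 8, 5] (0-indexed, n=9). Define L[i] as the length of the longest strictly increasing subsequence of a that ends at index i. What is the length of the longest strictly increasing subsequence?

   i    0    1    2    3    4    5    6    7    8
a[i]    2   10    7    9    5    8   12    8    5
L[i]    1    2    2    3    2    3    4    3    2

4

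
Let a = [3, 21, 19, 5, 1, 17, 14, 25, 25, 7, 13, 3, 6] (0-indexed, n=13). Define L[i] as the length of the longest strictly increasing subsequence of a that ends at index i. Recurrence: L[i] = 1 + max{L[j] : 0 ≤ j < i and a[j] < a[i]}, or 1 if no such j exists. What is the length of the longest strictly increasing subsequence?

   i    0    1    2    3    4    5    6    7    8    9   10   11   12
a[i]    3   21   19    5    1   17   14   25   25    7   13    3    6
L[i]    1    2    2    2    1    3    3    4    4    3    4    2    3

4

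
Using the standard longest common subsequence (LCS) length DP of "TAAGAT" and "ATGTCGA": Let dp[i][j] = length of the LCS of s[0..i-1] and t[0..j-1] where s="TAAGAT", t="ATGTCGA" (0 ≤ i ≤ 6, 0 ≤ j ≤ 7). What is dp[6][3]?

   ''  A  T  G  T  C  G  A
''  0  0  0  0  0  0  0  0
 T  0  0  1  1  1  1  1  1
 A  0  1  1  1  1  1  1  2
 A  0  1  1  1  1  1  1  2
 G  0  1  1  2  2  2  2  2
 A  0  1  1  2  2  2  2  3
 T  0  1  2  2  3  3  3  3

2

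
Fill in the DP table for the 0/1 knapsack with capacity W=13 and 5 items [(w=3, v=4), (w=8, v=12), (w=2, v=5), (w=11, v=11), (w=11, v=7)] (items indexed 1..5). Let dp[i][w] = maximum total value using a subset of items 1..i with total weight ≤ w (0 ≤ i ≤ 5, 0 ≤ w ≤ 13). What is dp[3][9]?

i\w   0   1   2   3   4   5   6   7   8   9  10  11  12  13
  0   0   0   0   0   0   0   0   0   0   0   0   0   0   0
  1   0   0   0   4   4   4   4   4   4   4   4   4   4   4
  2   0   0   0   4   4   4   4   4  12  12  12  16  16  16
  3   0   0   5   5   5   9   9   9  12  12  17  17  17  21
  4   0   0   5   5   5   9   9   9  12  12  17  17  17  21
  5   0   0   5   5   5   9   9   9  12  12  17  17  17  21

12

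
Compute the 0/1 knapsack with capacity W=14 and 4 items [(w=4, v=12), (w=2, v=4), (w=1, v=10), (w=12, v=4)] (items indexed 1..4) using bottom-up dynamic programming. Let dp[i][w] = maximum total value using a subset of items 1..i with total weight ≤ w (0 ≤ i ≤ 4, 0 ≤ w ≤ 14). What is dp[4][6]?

i\w   0   1   2   3   4   5   6   7   8   9  10  11  12  13  14
  0   0   0   0   0   0   0   0   0   0   0   0   0   0   0   0
  1   0   0   0   0  12  12  12  12  12  12  12  12  12  12  12
  2   0   0   4   4  12  12  16  16  16  16  16  16  16  16  16
  3   0  10  10  14  14  22  22  26  26  26  26  26  26  26  26
  4   0  10  10  14  14  22  22  26  26  26  26  26  26  26  26

22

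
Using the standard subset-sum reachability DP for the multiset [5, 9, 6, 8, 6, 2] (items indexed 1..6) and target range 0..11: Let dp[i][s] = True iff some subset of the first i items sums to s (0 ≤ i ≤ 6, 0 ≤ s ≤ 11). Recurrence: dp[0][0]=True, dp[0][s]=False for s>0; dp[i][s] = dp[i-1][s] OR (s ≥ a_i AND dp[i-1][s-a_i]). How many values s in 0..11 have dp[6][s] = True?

i\s   0   1   2   3   4   5   6   7   8   9  10  11
  0   T   F   F   F   F   F   F   F   F   F   F   F
  1   T   F   F   F   F   T   F   F   F   F   F   F
  2   T   F   F   F   F   T   F   F   F   T   F   F
  3   T   F   F   F   F   T   T   F   F   T   F   T
  4   T   F   F   F   F   T   T   F   T   T   F   T
  5   T   F   F   F   F   T   T   F   T   T   F   T
  6   T   F   T   F   F   T   T   T   T   T   T   T

9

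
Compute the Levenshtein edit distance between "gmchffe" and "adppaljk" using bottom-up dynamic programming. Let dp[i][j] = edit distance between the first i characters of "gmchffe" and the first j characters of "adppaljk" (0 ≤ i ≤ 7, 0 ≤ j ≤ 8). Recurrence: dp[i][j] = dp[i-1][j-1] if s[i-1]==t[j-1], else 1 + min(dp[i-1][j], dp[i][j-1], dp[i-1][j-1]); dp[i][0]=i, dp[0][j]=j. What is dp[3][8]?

8

   ''  a  d  p  p  a  l  j  k
''  0  1  2  3  4  5  6  7  8
 g  1  1  2  3  4  5  6  7  8
 m  2  2  2  3  4  5  6  7  8
 c  3  3  3  3  4  5  6  7  8
 h  4  4  4  4  4  5  6  7  8
 f  5  5  5  5  5  5  6  7  8
 f  6  6  6  6  6  6  6  7  8
 e  7  7  7  7  7  7  7  7  8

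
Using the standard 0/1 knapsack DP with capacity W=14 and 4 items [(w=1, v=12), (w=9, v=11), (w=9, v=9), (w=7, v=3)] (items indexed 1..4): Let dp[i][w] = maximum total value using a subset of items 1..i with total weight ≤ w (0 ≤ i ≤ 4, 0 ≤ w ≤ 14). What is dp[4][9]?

i\w   0   1   2   3   4   5   6   7   8   9  10  11  12  13  14
  0   0   0   0   0   0   0   0   0   0   0   0   0   0   0   0
  1   0  12  12  12  12  12  12  12  12  12  12  12  12  12  12
  2   0  12  12  12  12  12  12  12  12  12  23  23  23  23  23
  3   0  12  12  12  12  12  12  12  12  12  23  23  23  23  23
  4   0  12  12  12  12  12  12  12  15  15  23  23  23  23  23

15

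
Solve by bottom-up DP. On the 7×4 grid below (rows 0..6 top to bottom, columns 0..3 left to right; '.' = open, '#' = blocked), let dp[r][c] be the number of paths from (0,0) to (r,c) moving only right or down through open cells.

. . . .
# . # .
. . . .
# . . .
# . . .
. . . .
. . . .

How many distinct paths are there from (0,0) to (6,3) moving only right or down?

16

r\c   0   1   2   3
  0   1   1   1   1
  1   0   1   0   1
  2   0   1   1   2
  3   0   1   2   4
  4   0   1   3   7
  5   0   1   4  11
  6   0   1   5  16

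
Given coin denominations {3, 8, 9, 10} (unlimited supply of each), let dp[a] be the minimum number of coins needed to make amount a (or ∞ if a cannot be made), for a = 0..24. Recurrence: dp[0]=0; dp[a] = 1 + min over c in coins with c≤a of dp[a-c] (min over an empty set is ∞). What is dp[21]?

3

 a  0  1  2  3  4  5  6  7  8  9 10 11 12 13 14 15 16 17 18 19 20 21 22 23 24
dp  0  -  -  1  -  -  2  -  1  1  1  2  2  2  3  3  2  2  2  2  2  3  3  3  3
(- denotes ∞ / unreachable)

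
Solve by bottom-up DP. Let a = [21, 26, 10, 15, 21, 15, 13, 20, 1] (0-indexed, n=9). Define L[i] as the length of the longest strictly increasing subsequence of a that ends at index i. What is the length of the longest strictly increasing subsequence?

   i    0    1    2    3    4    5    6    7    8
a[i]   21   26   10   15   21   15   13   20    1
L[i]    1    2    1    2    3    2    2    3    1

3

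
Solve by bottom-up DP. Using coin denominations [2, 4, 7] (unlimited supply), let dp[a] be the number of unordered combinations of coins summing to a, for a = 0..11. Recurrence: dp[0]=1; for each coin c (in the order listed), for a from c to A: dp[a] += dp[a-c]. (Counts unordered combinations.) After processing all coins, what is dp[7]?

1

after  coin     0     1     2     3     4     5     6     7     8     9    10    11
          2     1     0     1     0     1     0     1     0     1     0     1     0
          4     1     0     1     0     2     0     2     0     3     0     3     0
          7     1     0     1     0     2     0     2     1     3     1     3     2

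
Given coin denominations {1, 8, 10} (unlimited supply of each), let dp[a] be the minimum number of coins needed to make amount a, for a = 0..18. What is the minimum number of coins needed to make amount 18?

2

 a  0  1  2  3  4  5  6  7  8  9 10 11 12 13 14 15 16 17 18
dp  0  1  2  3  4  5  6  7  1  2  1  2  3  4  5  6  2  3  2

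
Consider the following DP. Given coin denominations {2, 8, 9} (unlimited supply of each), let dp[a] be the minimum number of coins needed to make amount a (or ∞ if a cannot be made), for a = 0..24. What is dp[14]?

 a  0  1  2  3  4  5  6  7  8  9 10 11 12 13 14 15 16 17 18 19 20 21 22 23 24
dp  0  -  1  -  2  -  3  -  1  1  2  2  3  3  4  4  2  2  2  3  3  4  4  5  3
(- denotes ∞ / unreachable)

4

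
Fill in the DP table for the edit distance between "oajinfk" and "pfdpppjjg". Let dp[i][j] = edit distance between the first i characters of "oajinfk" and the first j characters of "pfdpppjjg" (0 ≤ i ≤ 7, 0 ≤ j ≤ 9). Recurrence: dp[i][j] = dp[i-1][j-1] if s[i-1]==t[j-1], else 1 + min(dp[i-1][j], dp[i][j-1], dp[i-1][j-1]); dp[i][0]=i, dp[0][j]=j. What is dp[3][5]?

5

   ''  p  f  d  p  p  p  j  j  g
''  0  1  2  3  4  5  6  7  8  9
 o  1  1  2  3  4  5  6  7  8  9
 a  2  2  2  3  4  5  6  7  8  9
 j  3  3  3  3  4  5  6  6  7  8
 i  4  4  4  4  4  5  6  7  7  8
 n  5  5  5  5  5  5  6  7  8  8
 f  6  6  5  6  6  6  6  7  8  9
 k  7  7  6  6  7  7  7  7  8  9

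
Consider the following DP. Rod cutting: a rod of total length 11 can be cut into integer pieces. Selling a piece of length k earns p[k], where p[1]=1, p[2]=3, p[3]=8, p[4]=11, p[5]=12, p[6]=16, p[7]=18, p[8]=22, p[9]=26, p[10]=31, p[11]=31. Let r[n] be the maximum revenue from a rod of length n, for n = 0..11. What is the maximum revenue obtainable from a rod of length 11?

32

   n    0    1    2    3    4    5    6    7    8    9   10   11
r[n]    0    1    3    8   11   12   16   19   22   26   31   32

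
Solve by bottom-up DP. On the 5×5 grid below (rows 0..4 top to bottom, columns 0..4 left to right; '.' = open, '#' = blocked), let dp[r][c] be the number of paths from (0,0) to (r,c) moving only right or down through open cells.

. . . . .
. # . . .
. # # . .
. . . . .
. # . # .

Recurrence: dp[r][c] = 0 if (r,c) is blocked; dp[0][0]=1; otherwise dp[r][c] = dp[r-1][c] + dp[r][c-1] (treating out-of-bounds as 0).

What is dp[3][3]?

3

r\c   0   1   2   3   4
  0   1   1   1   1   1
  1   1   0   1   2   3
  2   1   0   0   2   5
  3   1   1   1   3   8
  4   1   0   1   0   8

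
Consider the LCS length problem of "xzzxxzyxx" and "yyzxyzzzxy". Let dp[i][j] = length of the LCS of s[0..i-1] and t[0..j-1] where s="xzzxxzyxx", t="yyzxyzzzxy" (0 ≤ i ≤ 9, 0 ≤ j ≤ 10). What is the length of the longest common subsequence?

   ''  y  y  z  x  y  z  z  z  x  y
''  0  0  0  0  0  0  0  0  0  0  0
 x  0  0  0  0  1  1  1  1  1  1  1
 z  0  0  0  1  1  1  2  2  2  2  2
 z  0  0  0  1  1  1  2  3  3  3  3
 x  0  0  0  1  2  2  2  3  3  4  4
 x  0  0  0  1  2  2  2  3  3  4  4
 z  0  0  0  1  2  2  3  3  4  4  4
 y  0  1  1  1  2  3  3  3  4  4  5
 x  0  1  1  1  2  3  3  3  4  5  5
 x  0  1  1  1  2  3  3  3  4  5  5

5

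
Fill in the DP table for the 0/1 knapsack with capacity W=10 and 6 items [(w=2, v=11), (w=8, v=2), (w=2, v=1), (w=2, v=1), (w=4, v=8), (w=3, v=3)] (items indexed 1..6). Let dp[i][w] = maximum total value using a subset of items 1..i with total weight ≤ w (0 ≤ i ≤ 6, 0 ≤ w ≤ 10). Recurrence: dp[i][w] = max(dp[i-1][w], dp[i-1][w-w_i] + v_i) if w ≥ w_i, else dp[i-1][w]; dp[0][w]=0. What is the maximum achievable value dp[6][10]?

22

i\w   0   1   2   3   4   5   6   7   8   9  10
  0   0   0   0   0   0   0   0   0   0   0   0
  1   0   0  11  11  11  11  11  11  11  11  11
  2   0   0  11  11  11  11  11  11  11  11  13
  3   0   0  11  11  12  12  12  12  12  12  13
  4   0   0  11  11  12  12  13  13  13  13  13
  5   0   0  11  11  12  12  19  19  20  20  21
  6   0   0  11  11  12  14  19  19  20  22  22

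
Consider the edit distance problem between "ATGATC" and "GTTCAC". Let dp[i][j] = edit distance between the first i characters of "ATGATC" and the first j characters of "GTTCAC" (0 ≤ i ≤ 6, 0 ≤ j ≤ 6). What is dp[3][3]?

2

   ''  G  T  T  C  A  C
''  0  1  2  3  4  5  6
 A  1  1  2  3  4  4  5
 T  2  2  1  2  3  4  5
 G  3  2  2  2  3  4  5
 A  4  3  3  3  3  3  4
 T  5  4  3  3  4  4  4
 C  6  5  4  4  3  4  4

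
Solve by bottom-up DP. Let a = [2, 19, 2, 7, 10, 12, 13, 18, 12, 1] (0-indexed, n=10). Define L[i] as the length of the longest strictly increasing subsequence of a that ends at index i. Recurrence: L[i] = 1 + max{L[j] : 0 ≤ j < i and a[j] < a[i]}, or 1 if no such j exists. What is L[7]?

   i    0    1    2    3    4    5    6    7    8    9
a[i]    2   19    2    7   10   12   13   18   12    1
L[i]    1    2    1    2    3    4    5    6    4    1

6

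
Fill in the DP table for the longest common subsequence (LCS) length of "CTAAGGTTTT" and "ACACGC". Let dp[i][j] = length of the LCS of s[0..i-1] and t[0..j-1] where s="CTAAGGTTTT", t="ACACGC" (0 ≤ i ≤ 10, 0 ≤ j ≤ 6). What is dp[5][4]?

   ''  A  C  A  C  G  C
''  0  0  0  0  0  0  0
 C  0  0  1  1  1  1  1
 T  0  0  1  1  1  1  1
 A  0  1  1  2  2  2  2
 A  0  1  1  2  2  2  2
 G  0  1  1  2  2  3  3
 G  0  1  1  2  2  3  3
 T  0  1  1  2  2  3  3
 T  0  1  1  2  2  3  3
 T  0  1  1  2  2  3  3
 T  0  1  1  2  2  3  3

2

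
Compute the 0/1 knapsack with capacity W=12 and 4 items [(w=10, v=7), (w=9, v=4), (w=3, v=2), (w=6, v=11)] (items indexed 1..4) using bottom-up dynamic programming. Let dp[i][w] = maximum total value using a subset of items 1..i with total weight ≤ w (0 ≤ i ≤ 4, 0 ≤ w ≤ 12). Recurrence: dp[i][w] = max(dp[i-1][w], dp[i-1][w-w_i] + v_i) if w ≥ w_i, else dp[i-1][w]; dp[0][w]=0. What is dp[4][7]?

11

i\w   0   1   2   3   4   5   6   7   8   9  10  11  12
  0   0   0   0   0   0   0   0   0   0   0   0   0   0
  1   0   0   0   0   0   0   0   0   0   0   7   7   7
  2   0   0   0   0   0   0   0   0   0   4   7   7   7
  3   0   0   0   2   2   2   2   2   2   4   7   7   7
  4   0   0   0   2   2   2  11  11  11  13  13  13  13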